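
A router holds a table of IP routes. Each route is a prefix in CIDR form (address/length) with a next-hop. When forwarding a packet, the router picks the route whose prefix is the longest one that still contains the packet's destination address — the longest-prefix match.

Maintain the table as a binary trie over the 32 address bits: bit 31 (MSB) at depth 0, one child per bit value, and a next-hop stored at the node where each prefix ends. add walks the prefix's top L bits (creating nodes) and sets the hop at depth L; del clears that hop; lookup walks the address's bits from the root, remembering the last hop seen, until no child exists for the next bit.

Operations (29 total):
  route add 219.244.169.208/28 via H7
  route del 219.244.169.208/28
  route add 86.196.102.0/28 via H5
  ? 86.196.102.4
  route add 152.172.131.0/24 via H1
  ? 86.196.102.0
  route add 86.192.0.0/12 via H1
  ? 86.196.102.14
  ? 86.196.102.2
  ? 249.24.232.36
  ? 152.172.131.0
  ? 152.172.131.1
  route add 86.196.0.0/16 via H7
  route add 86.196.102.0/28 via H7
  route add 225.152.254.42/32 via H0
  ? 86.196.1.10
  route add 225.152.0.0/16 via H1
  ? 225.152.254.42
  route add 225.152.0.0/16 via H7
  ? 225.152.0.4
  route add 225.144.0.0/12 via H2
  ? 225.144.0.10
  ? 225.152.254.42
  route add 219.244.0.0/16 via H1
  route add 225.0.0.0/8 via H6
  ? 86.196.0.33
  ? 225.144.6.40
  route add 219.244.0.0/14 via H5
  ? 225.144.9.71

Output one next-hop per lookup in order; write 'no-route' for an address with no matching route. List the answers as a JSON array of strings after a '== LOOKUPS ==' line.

Process each operation:
  add 219.244.169.208/28 -> H7 at depth 28
  del 219.244.169.208/28 (clear depth 28)
  add 86.196.102.0/28 -> H5 at depth 28
  ? 86.196.102.4  path d0:-→d1:-→d2:-→d3:-→d4:-→d5:-→d6:-→d7:-→d8:-→d9:-→d10:-→d11:-→d12:-→d13:-→d14:-→d15:-→d16:-→d17:-→d18:-→d19:-→d20:-→d21:-→d22:-→d23:-→d24:-→d25:-→d26:-→d27:-→d28:H5  best=H5
  add 152.172.131.0/24 -> H1 at depth 24
  ? 86.196.102.0  path d0:-→d1:-→d2:-→d3:-→d4:-→d5:-→d6:-→d7:-→d8:-→d9:-→d10:-→d11:-→d12:-→d13:-→d14:-→d15:-→d16:-→d17:-→d18:-→d19:-→d20:-→d21:-→d22:-→d23:-→d24:-→d25:-→d26:-→d27:-→d28:H5  best=H5
  add 86.192.0.0/12 -> H1 at depth 12
  ? 86.196.102.14  path d0:-→d1:-→d2:-→d3:-→d4:-→d5:-→d6:-→d7:-→d8:-→d9:-→d10:-→d11:-→d12:H1→d13:-→d14:-→d15:-→d16:-→d17:-→d18:-→d19:-→d20:-→d21:-→d22:-→d23:-→d24:-→d25:-→d26:-→d27:-→d28:H5  best=H5
  ? 86.196.102.2  path d0:-→d1:-→d2:-→d3:-→d4:-→d5:-→d6:-→d7:-→d8:-→d9:-→d10:-→d11:-→d12:H1→d13:-→d14:-→d15:-→d16:-→d17:-→d18:-→d19:-→d20:-→d21:-→d22:-→d23:-→d24:-→d25:-→d26:-→d27:-→d28:H5  best=H5
  ? 249.24.232.36  path d0:-→d1:-→d2:-  best=no-route
  ? 152.172.131.0  path d0:-→d1:-→d2:-→d3:-→d4:-→d5:-→d6:-→d7:-→d8:-→d9:-→d10:-→d11:-→d12:-→d13:-→d14:-→d15:-→d16:-→d17:-→d18:-→d19:-→d20:-→d21:-→d22:-→d23:-→d24:H1  best=H1
  ? 152.172.131.1  path d0:-→d1:-→d2:-→d3:-→d4:-→d5:-→d6:-→d7:-→d8:-→d9:-→d10:-→d11:-→d12:-→d13:-→d14:-→d15:-→d16:-→d17:-→d18:-→d19:-→d20:-→d21:-→d22:-→d23:-→d24:H1  best=H1
  add 86.196.0.0/16 -> H7 at depth 16
  add 86.196.102.0/28 -> H7 at depth 28
  add 225.152.254.42/32 -> H0 at depth 32
  ? 86.196.1.10  path d0:-→d1:-→d2:-→d3:-→d4:-→d5:-→d6:-→d7:-→d8:-→d9:-→d10:-→d11:-→d12:H1→d13:-→d14:-→d15:-→d16:H7→d17:-  best=H7
  add 225.152.0.0/16 -> H1 at depth 16
  ? 225.152.254.42  path d0:-→d1:-→d2:-→d3:-→d4:-→d5:-→d6:-→d7:-→d8:-→d9:-→d10:-→d11:-→d12:-→d13:-→d14:-→d15:-→d16:H1→d17:-→d18:-→d19:-→d20:-→d21:-→d22:-→d23:-→d24:-→d25:-→d26:-→d27:-→d28:-→d29:-→d30:-→d31:-→d32:H0  best=H0
  add 225.152.0.0/16 -> H7 at depth 16
  ? 225.152.0.4  path d0:-→d1:-→d2:-→d3:-→d4:-→d5:-→d6:-→d7:-→d8:-→d9:-→d10:-→d11:-→d12:-→d13:-→d14:-→d15:-→d16:H7  best=H7
  add 225.144.0.0/12 -> H2 at depth 12
  ? 225.144.0.10  path d0:-→d1:-→d2:-→d3:-→d4:-→d5:-→d6:-→d7:-→d8:-→d9:-→d10:-→d11:-→d12:H2  best=H2
  ? 225.152.254.42  path d0:-→d1:-→d2:-→d3:-→d4:-→d5:-→d6:-→d7:-→d8:-→d9:-→d10:-→d11:-→d12:H2→d13:-→d14:-→d15:-→d16:H7→d17:-→d18:-→d19:-→d20:-→d21:-→d22:-→d23:-→d24:-→d25:-→d26:-→d27:-→d28:-→d29:-→d30:-→d31:-→d32:H0  best=H0
  add 219.244.0.0/16 -> H1 at depth 16
  add 225.0.0.0/8 -> H6 at depth 8
  ? 86.196.0.33  path d0:-→d1:-→d2:-→d3:-→d4:-→d5:-→d6:-→d7:-→d8:-→d9:-→d10:-→d11:-→d12:H1→d13:-→d14:-→d15:-→d16:H7→d17:-  best=H7
  ? 225.144.6.40  path d0:-→d1:-→d2:-→d3:-→d4:-→d5:-→d6:-→d7:-→d8:H6→d9:-→d10:-→d11:-→d12:H2  best=H2
  add 219.244.0.0/14 -> H5 at depth 14
  ? 225.144.9.71  path d0:-→d1:-→d2:-→d3:-→d4:-→d5:-→d6:-→d7:-→d8:H6→d9:-→d10:-→d11:-→d12:H2  best=H2

== LOOKUPS ==
["H5","H5","H5","H5","no-route","H1","H1","H7","H0","H7","H2","H0","H7","H2","H2"]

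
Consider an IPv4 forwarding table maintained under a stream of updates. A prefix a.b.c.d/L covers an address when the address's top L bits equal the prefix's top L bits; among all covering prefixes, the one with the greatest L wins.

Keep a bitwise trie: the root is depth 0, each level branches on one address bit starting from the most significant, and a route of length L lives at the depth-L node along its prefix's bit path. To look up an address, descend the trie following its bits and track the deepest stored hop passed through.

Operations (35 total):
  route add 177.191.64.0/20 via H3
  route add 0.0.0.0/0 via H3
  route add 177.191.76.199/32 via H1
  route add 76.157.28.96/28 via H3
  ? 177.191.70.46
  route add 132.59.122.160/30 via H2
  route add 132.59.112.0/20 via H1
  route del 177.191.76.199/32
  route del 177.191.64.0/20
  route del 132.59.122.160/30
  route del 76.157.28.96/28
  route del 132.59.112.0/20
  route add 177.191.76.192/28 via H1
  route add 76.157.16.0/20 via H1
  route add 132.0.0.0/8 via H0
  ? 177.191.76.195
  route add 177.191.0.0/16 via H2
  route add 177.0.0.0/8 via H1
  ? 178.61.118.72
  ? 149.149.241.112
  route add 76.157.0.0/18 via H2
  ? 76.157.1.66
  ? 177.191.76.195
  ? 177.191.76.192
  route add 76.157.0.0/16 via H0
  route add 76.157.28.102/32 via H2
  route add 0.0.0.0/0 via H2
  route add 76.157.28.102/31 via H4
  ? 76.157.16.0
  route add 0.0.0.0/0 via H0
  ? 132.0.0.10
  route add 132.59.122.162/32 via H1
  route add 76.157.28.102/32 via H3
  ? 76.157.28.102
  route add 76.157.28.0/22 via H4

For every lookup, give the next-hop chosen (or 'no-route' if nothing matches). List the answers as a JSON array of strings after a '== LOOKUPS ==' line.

Trace:
  add 177.191.64.0/20 -> H3 at depth 20
  add 0.0.0.0/0 -> H3 at depth 0
  add 177.191.76.199/32 -> H1 at depth 32
  add 76.157.28.96/28 -> H3 at depth 28
  Q 177.191.70.46: descend 10110001101111110100 ; hops seen [H3,H3] ; pick H3
  add 132.59.122.160/30 -> H2 at depth 30
  add 132.59.112.0/20 -> H1 at depth 20
  - 177.191.76.199/32 clear@32
  - 177.191.64.0/20 clear@20
  - 132.59.122.160/30 clear@30
  - 76.157.28.96/28 clear@28
  - 132.59.112.0/20 clear@20
  add 177.191.76.192/28 -> H1 at depth 28
  add 76.157.16.0/20 -> H1 at depth 20
  add 132.0.0.0/8 -> H0 at depth 8
  Q 177.191.76.195: descend 10110001101111110100110011000 ; hops seen [H3,H1] ; pick H1
  add 177.191.0.0/16 -> H2 at depth 16
  add 177.0.0.0/8 -> H1 at depth 8
  Q 178.61.118.72: descend 101100 ; hops seen [H3] ; pick H3
  Q 149.149.241.112: descend 100 ; hops seen [H3] ; pick H3
  add 76.157.0.0/18 -> H2 at depth 18
  Q 76.157.1.66: descend 0100110010011101000 ; hops seen [H3,H2] ; pick H2
  Q 177.191.76.195: descend 10110001101111110100110011000 ; hops seen [H3,H1,H2,H1] ; pick H1
  Q 177.191.76.192: descend 10110001101111110100110011000 ; hops seen [H3,H1,H2,H1] ; pick H1
  add 76.157.0.0/16 -> H0 at depth 16
  add 76.157.28.102/32 -> H2 at depth 32
  add 0.0.0.0/0 -> H2 at depth 0
  add 76.157.28.102/31 -> H4 at depth 31
  Q 76.157.16.0: descend 01001100100111010001 ; hops seen [H2,H0,H2,H1] ; pick H1
  add 0.0.0.0/0 -> H0 at depth 0
  Q 132.0.0.10: descend 1000010000 ; hops seen [H0,H0] ; pick H0
  add 132.59.122.162/32 -> H1 at depth 32
  add 76.157.28.102/32 -> H3 at depth 32
  Q 76.157.28.102: descend 01001100100111010001110001100110 ; hops seen [H0,H0,H2,H1,H4,H3] ; pick H3
  add 76.157.28.0/22 -> H4 at depth 22

== LOOKUPS ==
["H3","H1","H3","H3","H2","H1","H1","H1","H0","H3"]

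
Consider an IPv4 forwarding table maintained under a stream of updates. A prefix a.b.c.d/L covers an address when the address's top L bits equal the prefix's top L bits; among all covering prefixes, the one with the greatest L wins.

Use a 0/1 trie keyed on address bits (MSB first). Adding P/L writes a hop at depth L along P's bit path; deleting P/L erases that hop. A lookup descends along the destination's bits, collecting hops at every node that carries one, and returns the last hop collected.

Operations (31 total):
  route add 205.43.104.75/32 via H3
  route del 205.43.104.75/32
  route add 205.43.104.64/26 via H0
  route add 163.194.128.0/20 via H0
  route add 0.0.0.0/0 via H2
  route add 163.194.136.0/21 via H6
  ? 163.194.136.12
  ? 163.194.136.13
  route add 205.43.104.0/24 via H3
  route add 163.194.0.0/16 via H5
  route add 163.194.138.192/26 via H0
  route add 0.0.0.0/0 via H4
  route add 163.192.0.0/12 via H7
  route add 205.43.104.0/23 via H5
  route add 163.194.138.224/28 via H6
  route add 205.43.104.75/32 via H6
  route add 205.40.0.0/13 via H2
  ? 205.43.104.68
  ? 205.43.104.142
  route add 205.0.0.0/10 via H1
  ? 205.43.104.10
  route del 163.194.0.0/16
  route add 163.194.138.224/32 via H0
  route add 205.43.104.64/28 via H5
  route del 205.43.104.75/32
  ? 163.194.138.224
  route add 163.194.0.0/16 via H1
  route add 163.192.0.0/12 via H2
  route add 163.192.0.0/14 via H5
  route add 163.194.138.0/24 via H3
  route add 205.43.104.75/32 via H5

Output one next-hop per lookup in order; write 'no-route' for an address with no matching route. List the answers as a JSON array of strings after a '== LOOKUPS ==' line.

Process each operation:
  add 205.43.104.75/32 -> H3 at depth 32
  - 205.43.104.75/32 clear@32
  add 205.43.104.64/26 -> H0 at depth 26
  add 163.194.128.0/20 -> H0 at depth 20
  add 0.0.0.0/0 -> H2 at depth 0
  add 163.194.136.0/21 -> H6 at depth 21
  Q 163.194.136.12: descend 101000111100001010001 ; hops seen [H2,H0,H6] ; pick H6
  Q 163.194.136.13: descend 101000111100001010001 ; hops seen [H2,H0,H6] ; pick H6
  add 205.43.104.0/24 -> H3 at depth 24
  add 163.194.0.0/16 -> H5 at depth 16
  add 163.194.138.192/26 -> H0 at depth 26
  add 0.0.0.0/0 -> H4 at depth 0
  add 163.192.0.0/12 -> H7 at depth 12
  add 205.43.104.0/23 -> H5 at depth 23
  add 163.194.138.224/28 -> H6 at depth 28
  add 205.43.104.75/32 -> H6 at depth 32
  add 205.40.0.0/13 -> H2 at depth 13
  Q 205.43.104.68: descend 1100110100101011011010000100 ; hops seen [H4,H2,H5,H3,H0] ; pick H0
  Q 205.43.104.142: descend 110011010010101101101000 ; hops seen [H4,H2,H5,H3] ; pick H3
  add 205.0.0.0/10 -> H1 at depth 10
  Q 205.43.104.10: descend 1100110100101011011010000 ; hops seen [H4,H1,H2,H5,H3] ; pick H3
  - 163.194.0.0/16 clear@16
  add 163.194.138.224/32 -> H0 at depth 32
  add 205.43.104.64/28 -> H5 at depth 28
  - 205.43.104.75/32 clear@32
  Q 163.194.138.224: descend 10100011110000101000101011100000 ; hops seen [H4,H7,H0,H6,H0,H6,H0] ; pick H0
  add 163.194.0.0/16 -> H1 at depth 16
  add 163.192.0.0/12 -> H2 at depth 12
  add 163.192.0.0/14 -> H5 at depth 14
  add 163.194.138.0/24 -> H3 at depth 24
  add 205.43.104.75/32 -> H5 at depth 32

== LOOKUPS ==
["H6","H6","H0","H3","H3","H0"]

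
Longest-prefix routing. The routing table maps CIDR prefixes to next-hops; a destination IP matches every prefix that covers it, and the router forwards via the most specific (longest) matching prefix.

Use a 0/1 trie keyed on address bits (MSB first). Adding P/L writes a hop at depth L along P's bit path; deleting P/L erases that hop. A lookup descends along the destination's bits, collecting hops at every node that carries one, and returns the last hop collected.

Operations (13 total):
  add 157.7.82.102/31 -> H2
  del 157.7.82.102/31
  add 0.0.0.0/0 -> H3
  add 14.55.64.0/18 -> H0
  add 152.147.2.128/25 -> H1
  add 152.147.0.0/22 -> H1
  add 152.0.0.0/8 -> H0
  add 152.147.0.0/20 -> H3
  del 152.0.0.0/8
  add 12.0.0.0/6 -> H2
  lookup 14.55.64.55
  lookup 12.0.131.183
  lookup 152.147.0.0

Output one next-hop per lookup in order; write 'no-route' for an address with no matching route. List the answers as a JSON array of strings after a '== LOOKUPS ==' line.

Trace:
  + 157.7.82.102/31 (H2) depth=31
  del 157.7.82.102/31 (clear depth 31)
  + 0.0.0.0/0 (H3) depth=0
  + 14.55.64.0/18 (H0) depth=18
  + 152.147.2.128/25 (H1) depth=25
  + 152.147.0.0/22 (H1) depth=22
  + 152.0.0.0/8 (H0) depth=8
  + 152.147.0.0/20 (H3) depth=20
  del 152.0.0.0/8 (clear depth 8)
  + 12.0.0.0/6 (H2) depth=6
  Q 14.55.64.55: descend 000011100011011101 ; hops seen [H3,H2,H0] ; pick H0
  Q 12.0.131.183: descend 000011 ; hops seen [H3,H2] ; pick H2
  Q 152.147.0.0: descend 1001100010010011000000 ; hops seen [H3,H3,H1] ; pick H1

== LOOKUPS ==
["H0","H2","H1"]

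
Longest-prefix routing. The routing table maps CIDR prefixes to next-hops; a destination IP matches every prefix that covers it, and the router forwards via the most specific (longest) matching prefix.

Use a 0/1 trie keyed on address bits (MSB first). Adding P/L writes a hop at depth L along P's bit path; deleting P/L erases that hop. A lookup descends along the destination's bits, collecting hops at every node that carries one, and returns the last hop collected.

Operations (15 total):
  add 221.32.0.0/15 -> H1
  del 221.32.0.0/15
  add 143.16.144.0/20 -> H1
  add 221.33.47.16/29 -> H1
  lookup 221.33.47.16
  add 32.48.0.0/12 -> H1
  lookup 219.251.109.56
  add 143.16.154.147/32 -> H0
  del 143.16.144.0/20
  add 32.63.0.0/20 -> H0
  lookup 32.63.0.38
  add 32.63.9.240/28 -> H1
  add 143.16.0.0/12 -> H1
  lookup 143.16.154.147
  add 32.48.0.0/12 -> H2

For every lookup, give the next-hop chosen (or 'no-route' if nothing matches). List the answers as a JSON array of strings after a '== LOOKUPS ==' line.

Process each operation:
  add 221.32.0.0/15 -> H1 at depth 15
  del 221.32.0.0/15 (clear depth 15)
  add 143.16.144.0/20 -> H1 at depth 20
  add 221.33.47.16/29 -> H1 at depth 29
  lookup 221.33.47.16: bits 11011101001000010010111100010 walk d0:-→d1:-→d2:-→d3:-→d4:-→d5:-→d6:-→d7:-→d8:-→d9:-→d10:-→d11:-→d12:-→d13:-→d14:-→d15:-→d16:-→d17:-→d18:-→d19:-→d20:-→d21:-→d22:-→d23:-→d24:-→d25:-→d26:-→d27:-→d28:-→d29:H1 -> H1
  add 32.48.0.0/12 -> H1 at depth 12
  lookup 219.251.109.56: bits 11011 walk d0:-→d1:-→d2:-→d3:-→d4:-→d5:- -> no-route
  add 143.16.154.147/32 -> H0 at depth 32
  del 143.16.144.0/20 (clear depth 20)
  add 32.63.0.0/20 -> H0 at depth 20
  lookup 32.63.0.38: bits 00100000001111110000 walk d0:-→d1:-→d2:-→d3:-→d4:-→d5:-→d6:-→d7:-→d8:-→d9:-→d10:-→d11:-→d12:H1→d13:-→d14:-→d15:-→d16:-→d17:-→d18:-→d19:-→d20:H0 -> H0
  add 32.63.9.240/28 -> H1 at depth 28
  add 143.16.0.0/12 -> H1 at depth 12
  lookup 143.16.154.147: bits 10001111000100001001101010010011 walk d0:-→d1:-→d2:-→d3:-→d4:-→d5:-→d6:-→d7:-→d8:-→d9:-→d10:-→d11:-→d12:H1→d13:-→d14:-→d15:-→d16:-→d17:-→d18:-→d19:-→d20:-→d21:-→d22:-→d23:-→d24:-→d25:-→d26:-→d27:-→d28:-→d29:-→d30:-→d31:-→d32:H0 -> H0
  add 32.48.0.0/12 -> H2 at depth 12

== LOOKUPS ==
["H1","no-route","H0","H0"]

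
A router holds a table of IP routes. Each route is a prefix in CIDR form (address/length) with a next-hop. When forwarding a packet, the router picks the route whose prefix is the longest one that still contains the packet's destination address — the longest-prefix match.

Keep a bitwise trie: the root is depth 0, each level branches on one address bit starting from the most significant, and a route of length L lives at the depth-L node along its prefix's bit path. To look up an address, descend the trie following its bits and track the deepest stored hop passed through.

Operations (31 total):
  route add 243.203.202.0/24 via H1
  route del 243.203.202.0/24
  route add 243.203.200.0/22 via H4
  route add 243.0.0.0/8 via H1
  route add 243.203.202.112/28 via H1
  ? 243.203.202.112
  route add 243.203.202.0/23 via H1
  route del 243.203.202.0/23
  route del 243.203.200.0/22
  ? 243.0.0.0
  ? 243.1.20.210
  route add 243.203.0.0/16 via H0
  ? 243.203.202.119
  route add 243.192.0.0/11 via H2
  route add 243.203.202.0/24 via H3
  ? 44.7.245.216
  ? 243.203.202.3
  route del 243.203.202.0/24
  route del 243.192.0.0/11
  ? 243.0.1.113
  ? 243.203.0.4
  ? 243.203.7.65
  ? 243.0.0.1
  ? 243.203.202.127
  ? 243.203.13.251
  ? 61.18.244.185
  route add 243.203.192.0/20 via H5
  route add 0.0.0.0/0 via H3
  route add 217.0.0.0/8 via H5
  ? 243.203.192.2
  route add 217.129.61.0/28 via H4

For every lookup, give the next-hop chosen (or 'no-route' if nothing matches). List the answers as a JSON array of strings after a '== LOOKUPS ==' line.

Apply in order:
  + 243.203.202.0/24 (H1) depth=24
  - 243.203.202.0/24 clear@24
  + 243.203.200.0/22 (H4) depth=22
  + 243.0.0.0/8 (H1) depth=8
  + 243.203.202.112/28 (H1) depth=28
  Q 243.203.202.112: descend 1111001111001011110010100111 ; hops seen [H1,H4,H1] ; pick H1
  + 243.203.202.0/23 (H1) depth=23
  - 243.203.202.0/23 clear@23
  - 243.203.200.0/22 clear@22
  Q 243.0.0.0: descend 11110011 ; hops seen [H1] ; pick H1
  Q 243.1.20.210: descend 11110011 ; hops seen [H1] ; pick H1
  + 243.203.0.0/16 (H0) depth=16
  Q 243.203.202.119: descend 1111001111001011110010100111 ; hops seen [H1,H0,H1] ; pick H1
  + 243.192.0.0/11 (H2) depth=11
  + 243.203.202.0/24 (H3) depth=24
  Q 44.7.245.216: descend ε ; hops seen [∅] ; pick no-route
  Q 243.203.202.3: descend 1111001111001011110010100 ; hops seen [H1,H2,H0,H3] ; pick H3
  - 243.203.202.0/24 clear@24
  - 243.192.0.0/11 clear@11
  Q 243.0.1.113: descend 11110011 ; hops seen [H1] ; pick H1
  Q 243.203.0.4: descend 1111001111001011 ; hops seen [H1,H0] ; pick H0
  Q 243.203.7.65: descend 1111001111001011 ; hops seen [H1,H0] ; pick H0
  Q 243.0.0.1: descend 11110011 ; hops seen [H1] ; pick H1
  Q 243.203.202.127: descend 1111001111001011110010100111 ; hops seen [H1,H0,H1] ; pick H1
  Q 243.203.13.251: descend 1111001111001011 ; hops seen [H1,H0] ; pick H0
  Q 61.18.244.185: descend ε ; hops seen [∅] ; pick no-route
  + 243.203.192.0/20 (H5) depth=20
  + 0.0.0.0/0 (H3) depth=0
  + 217.0.0.0/8 (H5) depth=8
  Q 243.203.192.2: descend 11110011110010111100 ; hops seen [H3,H1,H0,H5] ; pick H5
  + 217.129.61.0/28 (H4) depth=28

== LOOKUPS ==
["H1","H1","H1","H1","no-route","H3","H1","H0","H0","H1","H1","H0","no-route","H5"]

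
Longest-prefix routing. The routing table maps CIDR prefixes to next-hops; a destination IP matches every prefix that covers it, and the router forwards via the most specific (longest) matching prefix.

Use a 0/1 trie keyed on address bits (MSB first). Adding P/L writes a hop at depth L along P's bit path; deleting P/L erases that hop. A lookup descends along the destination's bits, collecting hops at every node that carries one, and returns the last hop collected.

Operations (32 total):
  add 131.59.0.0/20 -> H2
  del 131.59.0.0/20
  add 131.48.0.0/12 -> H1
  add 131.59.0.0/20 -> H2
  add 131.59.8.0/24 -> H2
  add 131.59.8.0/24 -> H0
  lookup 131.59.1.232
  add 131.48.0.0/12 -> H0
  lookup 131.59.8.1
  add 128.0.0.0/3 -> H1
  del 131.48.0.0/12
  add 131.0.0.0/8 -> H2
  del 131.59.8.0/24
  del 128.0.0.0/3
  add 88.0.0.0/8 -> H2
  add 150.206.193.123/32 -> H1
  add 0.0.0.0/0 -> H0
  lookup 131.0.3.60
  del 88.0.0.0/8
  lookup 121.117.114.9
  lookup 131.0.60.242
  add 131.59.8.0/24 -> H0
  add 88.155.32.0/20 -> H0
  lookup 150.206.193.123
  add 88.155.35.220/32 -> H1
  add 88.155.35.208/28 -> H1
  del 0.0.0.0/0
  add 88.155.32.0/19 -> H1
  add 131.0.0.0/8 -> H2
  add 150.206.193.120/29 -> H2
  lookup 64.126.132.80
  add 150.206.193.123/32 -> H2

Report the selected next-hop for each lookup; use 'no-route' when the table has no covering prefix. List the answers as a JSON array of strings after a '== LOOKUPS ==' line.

Trace:
  + 131.59.0.0/20 (H2) depth=20
  - 131.59.0.0/20 clear@20
  + 131.48.0.0/12 (H1) depth=12
  + 131.59.0.0/20 (H2) depth=20
  + 131.59.8.0/24 (H2) depth=24
  + 131.59.8.0/24 (H0) depth=24
  Q 131.59.1.232: descend 10000011001110110000 ; hops seen [H1,H2] ; pick H2
  + 131.48.0.0/12 (H0) depth=12
  Q 131.59.8.1: descend 100000110011101100001000 ; hops seen [H0,H2,H0] ; pick H0
  + 128.0.0.0/3 (H1) depth=3
  - 131.48.0.0/12 clear@12
  + 131.0.0.0/8 (H2) depth=8
  - 131.59.8.0/24 clear@24
  - 128.0.0.0/3 clear@3
  + 88.0.0.0/8 (H2) depth=8
  + 150.206.193.123/32 (H1) depth=32
  + 0.0.0.0/0 (H0) depth=0
  Q 131.0.3.60: descend 1000001100 ; hops seen [H0,H2] ; pick H2
  - 88.0.0.0/8 clear@8
  Q 121.117.114.9: descend 01 ; hops seen [H0] ; pick H0
  Q 131.0.60.242: descend 1000001100 ; hops seen [H0,H2] ; pick H2
  + 131.59.8.0/24 (H0) depth=24
  + 88.155.32.0/20 (H0) depth=20
  Q 150.206.193.123: descend 10010110110011101100000101111011 ; hops seen [H0,H1] ; pick H1
  + 88.155.35.220/32 (H1) depth=32
  + 88.155.35.208/28 (H1) depth=28
  - 0.0.0.0/0 clear@0
  + 88.155.32.0/19 (H1) depth=19
  + 131.0.0.0/8 (H2) depth=8
  + 150.206.193.120/29 (H2) depth=29
  Q 64.126.132.80: descend 010 ; hops seen [∅] ; pick no-route
  + 150.206.193.123/32 (H2) depth=32

== LOOKUPS ==
["H2","H0","H2","H0","H2","H1","no-route"]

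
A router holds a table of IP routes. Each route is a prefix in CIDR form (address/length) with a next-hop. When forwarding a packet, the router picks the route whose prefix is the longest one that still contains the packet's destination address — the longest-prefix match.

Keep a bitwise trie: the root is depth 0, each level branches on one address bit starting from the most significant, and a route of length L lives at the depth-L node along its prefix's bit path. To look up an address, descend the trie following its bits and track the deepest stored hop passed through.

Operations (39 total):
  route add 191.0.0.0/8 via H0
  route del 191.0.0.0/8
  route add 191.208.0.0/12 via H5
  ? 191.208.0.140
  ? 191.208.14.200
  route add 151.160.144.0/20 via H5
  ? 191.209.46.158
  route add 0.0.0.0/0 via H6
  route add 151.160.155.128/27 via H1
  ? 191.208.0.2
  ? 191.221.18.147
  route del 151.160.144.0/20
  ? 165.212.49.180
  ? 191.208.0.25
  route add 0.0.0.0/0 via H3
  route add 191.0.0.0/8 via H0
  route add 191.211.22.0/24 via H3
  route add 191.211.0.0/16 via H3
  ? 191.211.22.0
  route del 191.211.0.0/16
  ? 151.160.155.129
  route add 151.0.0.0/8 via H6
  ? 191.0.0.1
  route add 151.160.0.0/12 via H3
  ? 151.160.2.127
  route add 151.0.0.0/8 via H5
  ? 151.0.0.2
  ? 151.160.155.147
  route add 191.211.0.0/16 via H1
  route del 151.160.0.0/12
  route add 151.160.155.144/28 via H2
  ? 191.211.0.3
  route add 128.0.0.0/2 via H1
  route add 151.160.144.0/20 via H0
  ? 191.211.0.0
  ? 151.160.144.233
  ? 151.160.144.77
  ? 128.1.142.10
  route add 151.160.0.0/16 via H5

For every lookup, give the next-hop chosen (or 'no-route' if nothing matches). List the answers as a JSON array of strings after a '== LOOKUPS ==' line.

Apply in order:
  + 191.0.0.0/8 (H0) depth=8
  del 191.0.0.0/8 (clear depth 8)
  + 191.208.0.0/12 (H5) depth=12
  Q 191.208.0.140: descend 101111111101 ; hops seen [H5] ; pick H5
  Q 191.208.14.200: descend 101111111101 ; hops seen [H5] ; pick H5
  + 151.160.144.0/20 (H5) depth=20
  Q 191.209.46.158: descend 101111111101 ; hops seen [H5] ; pick H5
  + 0.0.0.0/0 (H6) depth=0
  + 151.160.155.128/27 (H1) depth=27
  Q 191.208.0.2: descend 101111111101 ; hops seen [H6,H5] ; pick H5
  Q 191.221.18.147: descend 101111111101 ; hops seen [H6,H5] ; pick H5
  del 151.160.144.0/20 (clear depth 20)
  Q 165.212.49.180: descend 101 ; hops seen [H6] ; pick H6
  Q 191.208.0.25: descend 101111111101 ; hops seen [H6,H5] ; pick H5
  + 0.0.0.0/0 (H3) depth=0
  + 191.0.0.0/8 (H0) depth=8
  + 191.211.22.0/24 (H3) depth=24
  + 191.211.0.0/16 (H3) depth=16
  Q 191.211.22.0: descend 101111111101001100010110 ; hops seen [H3,H0,H5,H3,H3] ; pick H3
  del 191.211.0.0/16 (clear depth 16)
  Q 151.160.155.129: descend 100101111010000010011011100 ; hops seen [H3,H1] ; pick H1
  + 151.0.0.0/8 (H6) depth=8
  Q 191.0.0.1: descend 10111111 ; hops seen [H3,H0] ; pick H0
  + 151.160.0.0/12 (H3) depth=12
  Q 151.160.2.127: descend 1001011110100000 ; hops seen [H3,H6,H3] ; pick H3
  + 151.0.0.0/8 (H5) depth=8
  Q 151.0.0.2: descend 10010111 ; hops seen [H3,H5] ; pick H5
  Q 151.160.155.147: descend 100101111010000010011011100 ; hops seen [H3,H5,H3,H1] ; pick H1
  + 191.211.0.0/16 (H1) depth=16
  del 151.160.0.0/12 (clear depth 12)
  + 151.160.155.144/28 (H2) depth=28
  Q 191.211.0.3: descend 1011111111010011000 ; hops seen [H3,H0,H5,H1] ; pick H1
  + 128.0.0.0/2 (H1) depth=2
  + 151.160.144.0/20 (H0) depth=20
  Q 191.211.0.0: descend 1011111111010011000 ; hops seen [H3,H1,H0,H5,H1] ; pick H1
  Q 151.160.144.233: descend 10010111101000001001 ; hops seen [H3,H1,H5,H0] ; pick H0
  Q 151.160.144.77: descend 10010111101000001001 ; hops seen [H3,H1,H5,H0] ; pick H0
  Q 128.1.142.10: descend 100 ; hops seen [H3,H1] ; pick H1
  + 151.160.0.0/16 (H5) depth=16

== LOOKUPS ==
["H5","H5","H5","H5","H5","H6","H5","H3","H1","H0","H3","H5","H1","H1","H1","H0","H0","H1"]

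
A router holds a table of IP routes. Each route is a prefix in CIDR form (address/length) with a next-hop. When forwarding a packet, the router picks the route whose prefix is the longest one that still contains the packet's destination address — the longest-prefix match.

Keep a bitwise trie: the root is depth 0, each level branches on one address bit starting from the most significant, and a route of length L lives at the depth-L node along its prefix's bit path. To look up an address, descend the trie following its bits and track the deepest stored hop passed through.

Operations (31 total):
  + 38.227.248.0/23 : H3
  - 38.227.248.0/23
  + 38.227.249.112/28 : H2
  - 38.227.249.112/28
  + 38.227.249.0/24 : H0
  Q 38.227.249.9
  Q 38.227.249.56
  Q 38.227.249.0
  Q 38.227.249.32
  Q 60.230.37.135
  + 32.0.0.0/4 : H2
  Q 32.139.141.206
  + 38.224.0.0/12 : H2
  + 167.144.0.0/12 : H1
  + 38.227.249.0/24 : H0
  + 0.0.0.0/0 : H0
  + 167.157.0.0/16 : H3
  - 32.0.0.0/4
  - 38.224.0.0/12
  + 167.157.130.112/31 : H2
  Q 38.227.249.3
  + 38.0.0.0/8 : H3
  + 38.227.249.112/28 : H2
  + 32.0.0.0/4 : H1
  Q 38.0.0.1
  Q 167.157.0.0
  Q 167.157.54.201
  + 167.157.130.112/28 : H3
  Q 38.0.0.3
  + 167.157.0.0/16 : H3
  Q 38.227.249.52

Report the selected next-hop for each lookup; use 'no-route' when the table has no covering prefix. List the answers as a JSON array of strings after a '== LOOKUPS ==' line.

Trace:
  + 38.227.248.0/23 (H3) depth=23
  - 38.227.248.0/23 clear@23
  + 38.227.249.112/28 (H2) depth=28
  - 38.227.249.112/28 clear@28
  + 38.227.249.0/24 (H0) depth=24
  Q 38.227.249.9: descend 0010011011100011111110010 ; hops seen [H0] ; pick H0
  Q 38.227.249.56: descend 0010011011100011111110010 ; hops seen [H0] ; pick H0
  Q 38.227.249.0: descend 0010011011100011111110010 ; hops seen [H0] ; pick H0
  Q 38.227.249.32: descend 0010011011100011111110010 ; hops seen [H0] ; pick H0
  Q 60.230.37.135: descend 001 ; hops seen [∅] ; pick no-route
  + 32.0.0.0/4 (H2) depth=4
  Q 32.139.141.206: descend 00100 ; hops seen [H2] ; pick H2
  + 38.224.0.0/12 (H2) depth=12
  + 167.144.0.0/12 (H1) depth=12
  + 38.227.249.0/24 (H0) depth=24
  + 0.0.0.0/0 (H0) depth=0
  + 167.157.0.0/16 (H3) depth=16
  - 32.0.0.0/4 clear@4
  - 38.224.0.0/12 clear@12
  + 167.157.130.112/31 (H2) depth=31
  Q 38.227.249.3: descend 0010011011100011111110010 ; hops seen [H0,H0] ; pick H0
  + 38.0.0.0/8 (H3) depth=8
  + 38.227.249.112/28 (H2) depth=28
  + 32.0.0.0/4 (H1) depth=4
  Q 38.0.0.1: descend 00100110 ; hops seen [H0,H1,H3] ; pick H3
  Q 167.157.0.0: descend 1010011110011101 ; hops seen [H0,H1,H3] ; pick H3
  Q 167.157.54.201: descend 1010011110011101 ; hops seen [H0,H1,H3] ; pick H3
  + 167.157.130.112/28 (H3) depth=28
  Q 38.0.0.3: descend 00100110 ; hops seen [H0,H1,H3] ; pick H3
  + 167.157.0.0/16 (H3) depth=16
  Q 38.227.249.52: descend 0010011011100011111110010 ; hops seen [H0,H1,H3,H0] ; pick H0

== LOOKUPS ==
["H0","H0","H0","H0","no-route","H2","H0","H3","H3","H3","H3","H0"]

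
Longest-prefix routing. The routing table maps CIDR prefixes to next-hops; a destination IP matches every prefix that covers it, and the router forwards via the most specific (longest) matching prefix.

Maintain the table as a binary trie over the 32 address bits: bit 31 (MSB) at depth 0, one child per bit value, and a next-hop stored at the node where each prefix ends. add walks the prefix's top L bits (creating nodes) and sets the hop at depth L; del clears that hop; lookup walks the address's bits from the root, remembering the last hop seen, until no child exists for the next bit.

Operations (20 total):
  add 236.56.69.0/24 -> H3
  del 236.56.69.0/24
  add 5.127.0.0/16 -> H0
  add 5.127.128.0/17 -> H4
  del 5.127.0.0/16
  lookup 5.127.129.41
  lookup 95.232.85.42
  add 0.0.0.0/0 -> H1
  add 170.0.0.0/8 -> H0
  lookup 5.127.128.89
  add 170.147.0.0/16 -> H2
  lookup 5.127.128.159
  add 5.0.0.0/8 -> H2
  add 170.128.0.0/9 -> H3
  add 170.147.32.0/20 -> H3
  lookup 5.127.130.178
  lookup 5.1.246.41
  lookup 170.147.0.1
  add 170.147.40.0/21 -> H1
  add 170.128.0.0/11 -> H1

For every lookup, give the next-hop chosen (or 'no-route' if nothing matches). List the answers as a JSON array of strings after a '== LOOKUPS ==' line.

Process each operation:
  + 236.56.69.0/24 (H3) depth=24
  del 236.56.69.0/24 (clear depth 24)
  + 5.127.0.0/16 (H0) depth=16
  + 5.127.128.0/17 (H4) depth=17
  del 5.127.0.0/16 (clear depth 16)
  lookup 5.127.129.41: bits 00000101011111111 walk d0:-→d1:-→d2:-→d3:-→d4:-→d5:-→d6:-→d7:-→d8:-→d9:-→d10:-→d11:-→d12:-→d13:-→d14:-→d15:-→d16:-→d17:H4 -> H4
  lookup 95.232.85.42: bits 0 walk d0:-→d1:- -> no-route
  + 0.0.0.0/0 (H1) depth=0
  + 170.0.0.0/8 (H0) depth=8
  lookup 5.127.128.89: bits 00000101011111111 walk d0:H1→d1:-→d2:-→d3:-→d4:-→d5:-→d6:-→d7:-→d8:-→d9:-→d10:-→d11:-→d12:-→d13:-→d14:-→d15:-→d16:-→d17:H4 -> H4
  + 170.147.0.0/16 (H2) depth=16
  lookup 5.127.128.159: bits 00000101011111111 walk d0:H1→d1:-→d2:-→d3:-→d4:-→d5:-→d6:-→d7:-→d8:-→d9:-→d10:-→d11:-→d12:-→d13:-→d14:-→d15:-→d16:-→d17:H4 -> H4
  + 5.0.0.0/8 (H2) depth=8
  + 170.128.0.0/9 (H3) depth=9
  + 170.147.32.0/20 (H3) depth=20
  lookup 5.127.130.178: bits 00000101011111111 walk d0:H1→d1:-→d2:-→d3:-→d4:-→d5:-→d6:-→d7:-→d8:H2→d9:-→d10:-→d11:-→d12:-→d13:-→d14:-→d15:-→d16:-→d17:H4 -> H4
  lookup 5.1.246.41: bits 000001010 walk d0:H1→d1:-→d2:-→d3:-→d4:-→d5:-→d6:-→d7:-→d8:H2→d9:- -> H2
  lookup 170.147.0.1: bits 101010101001001100 walk d0:H1→d1:-→d2:-→d3:-→d4:-→d5:-→d6:-→d7:-→d8:H0→d9:H3→d10:-→d11:-→d12:-→d13:-→d14:-→d15:-→d16:H2→d17:-→d18:- -> H2
  + 170.147.40.0/21 (H1) depth=21
  + 170.128.0.0/11 (H1) depth=11

== LOOKUPS ==
["H4","no-route","H4","H4","H4","H2","H2"]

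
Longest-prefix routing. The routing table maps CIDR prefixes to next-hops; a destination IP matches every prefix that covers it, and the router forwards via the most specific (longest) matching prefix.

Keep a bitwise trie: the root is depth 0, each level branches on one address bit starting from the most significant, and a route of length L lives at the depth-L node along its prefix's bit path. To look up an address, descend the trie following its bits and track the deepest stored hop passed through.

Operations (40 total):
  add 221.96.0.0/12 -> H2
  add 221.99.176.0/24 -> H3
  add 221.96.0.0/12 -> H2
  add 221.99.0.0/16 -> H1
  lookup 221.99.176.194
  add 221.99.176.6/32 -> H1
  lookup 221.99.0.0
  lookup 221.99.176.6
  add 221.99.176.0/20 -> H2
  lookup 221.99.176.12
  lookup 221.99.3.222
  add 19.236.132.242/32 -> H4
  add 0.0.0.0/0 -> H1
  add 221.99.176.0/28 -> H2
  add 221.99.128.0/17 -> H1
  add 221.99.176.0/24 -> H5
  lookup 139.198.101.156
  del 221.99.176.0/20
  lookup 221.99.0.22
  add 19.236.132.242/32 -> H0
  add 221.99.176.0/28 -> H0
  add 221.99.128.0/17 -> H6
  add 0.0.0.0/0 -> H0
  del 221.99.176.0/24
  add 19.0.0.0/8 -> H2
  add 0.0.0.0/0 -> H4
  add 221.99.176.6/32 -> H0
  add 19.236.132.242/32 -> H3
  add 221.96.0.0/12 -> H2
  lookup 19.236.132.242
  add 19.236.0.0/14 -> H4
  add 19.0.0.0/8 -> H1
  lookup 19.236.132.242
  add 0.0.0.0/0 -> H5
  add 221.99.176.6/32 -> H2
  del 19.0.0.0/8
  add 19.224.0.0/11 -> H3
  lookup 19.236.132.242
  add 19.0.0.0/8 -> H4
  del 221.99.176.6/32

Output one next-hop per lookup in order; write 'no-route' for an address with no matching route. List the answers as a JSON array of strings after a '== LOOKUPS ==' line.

Process each operation:
  add 221.96.0.0/12 -> H2 at depth 12
  add 221.99.176.0/24 -> H3 at depth 24
  add 221.96.0.0/12 -> H2 at depth 12
  add 221.99.0.0/16 -> H1 at depth 16
  Q 221.99.176.194: descend 110111010110001110110000 ; hops seen [H2,H1,H3] ; pick H3
  add 221.99.176.6/32 -> H1 at depth 32
  Q 221.99.0.0: descend 1101110101100011 ; hops seen [H2,H1] ; pick H1
  Q 221.99.176.6: descend 11011101011000111011000000000110 ; hops seen [H2,H1,H3,H1] ; pick H1
  add 221.99.176.0/20 -> H2 at depth 20
  Q 221.99.176.12: descend 1101110101100011101100000000 ; hops seen [H2,H1,H2,H3] ; pick H3
  Q 221.99.3.222: descend 1101110101100011 ; hops seen [H2,H1] ; pick H1
  add 19.236.132.242/32 -> H4 at depth 32
  add 0.0.0.0/0 -> H1 at depth 0
  add 221.99.176.0/28 -> H2 at depth 28
  add 221.99.128.0/17 -> H1 at depth 17
  add 221.99.176.0/24 -> H5 at depth 24
  Q 139.198.101.156: descend 1 ; hops seen [H1] ; pick H1
  - 221.99.176.0/20 clear@20
  Q 221.99.0.22: descend 1101110101100011 ; hops seen [H1,H2,H1] ; pick H1
  add 19.236.132.242/32 -> H0 at depth 32
  add 221.99.176.0/28 -> H0 at depth 28
  add 221.99.128.0/17 -> H6 at depth 17
  add 0.0.0.0/0 -> H0 at depth 0
  - 221.99.176.0/24 clear@24
  add 19.0.0.0/8 -> H2 at depth 8
  add 0.0.0.0/0 -> H4 at depth 0
  add 221.99.176.6/32 -> H0 at depth 32
  add 19.236.132.242/32 -> H3 at depth 32
  add 221.96.0.0/12 -> H2 at depth 12
  Q 19.236.132.242: descend 00010011111011001000010011110010 ; hops seen [H4,H2,H3] ; pick H3
  add 19.236.0.0/14 -> H4 at depth 14
  add 19.0.0.0/8 -> H1 at depth 8
  Q 19.236.132.242: descend 00010011111011001000010011110010 ; hops seen [H4,H1,H4,H3] ; pick H3
  add 0.0.0.0/0 -> H5 at depth 0
  add 221.99.176.6/32 -> H2 at depth 32
  - 19.0.0.0/8 clear@8
  add 19.224.0.0/11 -> H3 at depth 11
  Q 19.236.132.242: descend 00010011111011001000010011110010 ; hops seen [H5,H3,H4,H3] ; pick H3
  add 19.0.0.0/8 -> H4 at depth 8
  - 221.99.176.6/32 clear@32

== LOOKUPS ==
["H3","H1","H1","H3","H1","H1","H1","H3","H3","H3"]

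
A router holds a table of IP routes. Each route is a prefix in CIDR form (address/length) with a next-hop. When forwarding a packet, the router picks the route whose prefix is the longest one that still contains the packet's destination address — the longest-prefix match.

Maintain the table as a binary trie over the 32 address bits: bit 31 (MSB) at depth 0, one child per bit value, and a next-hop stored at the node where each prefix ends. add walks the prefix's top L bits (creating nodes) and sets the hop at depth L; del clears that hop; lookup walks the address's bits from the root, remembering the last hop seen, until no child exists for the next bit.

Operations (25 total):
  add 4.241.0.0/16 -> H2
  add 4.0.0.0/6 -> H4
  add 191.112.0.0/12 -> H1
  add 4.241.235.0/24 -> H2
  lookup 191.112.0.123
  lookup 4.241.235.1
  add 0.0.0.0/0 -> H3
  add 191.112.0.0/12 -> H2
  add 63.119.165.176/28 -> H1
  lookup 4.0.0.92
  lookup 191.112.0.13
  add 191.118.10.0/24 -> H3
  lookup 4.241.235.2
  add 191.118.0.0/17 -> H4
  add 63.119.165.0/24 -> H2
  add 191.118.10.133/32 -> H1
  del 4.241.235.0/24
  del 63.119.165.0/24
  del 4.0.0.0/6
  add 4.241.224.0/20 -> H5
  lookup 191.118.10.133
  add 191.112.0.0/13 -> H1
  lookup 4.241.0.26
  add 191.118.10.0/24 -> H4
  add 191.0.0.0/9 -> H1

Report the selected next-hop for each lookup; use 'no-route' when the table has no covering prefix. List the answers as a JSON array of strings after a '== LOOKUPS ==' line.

Process each operation:
  + 4.241.0.0/16 (H2) depth=16
  + 4.0.0.0/6 (H4) depth=6
  + 191.112.0.0/12 (H1) depth=12
  + 4.241.235.0/24 (H2) depth=24
  lookup 191.112.0.123: bits 101111110111 walk d0:-→d1:-→d2:-→d3:-→d4:-→d5:-→d6:-→d7:-→d8:-→d9:-→d10:-→d11:-→d12:H1 -> H1
  lookup 4.241.235.1: bits 000001001111000111101011 walk d0:-→d1:-→d2:-→d3:-→d4:-→d5:-→d6:H4→d7:-→d8:-→d9:-→d10:-→d11:-→d12:-→d13:-→d14:-→d15:-→d16:H2→d17:-→d18:-→d19:-→d20:-→d21:-→d22:-→d23:-→d24:H2 -> H2
  + 0.0.0.0/0 (H3) depth=0
  + 191.112.0.0/12 (H2) depth=12
  + 63.119.165.176/28 (H1) depth=28
  lookup 4.0.0.92: bits 00000100 walk d0:H3→d1:-→d2:-→d3:-→d4:-→d5:-→d6:H4→d7:-→d8:- -> H4
  lookup 191.112.0.13: bits 101111110111 walk d0:H3→d1:-→d2:-→d3:-→d4:-→d5:-→d6:-→d7:-→d8:-→d9:-→d10:-→d11:-→d12:H2 -> H2
  + 191.118.10.0/24 (H3) depth=24
  lookup 4.241.235.2: bits 000001001111000111101011 walk d0:H3→d1:-→d2:-→d3:-→d4:-→d5:-→d6:H4→d7:-→d8:-→d9:-→d10:-→d11:-→d12:-→d13:-→d14:-→d15:-→d16:H2→d17:-→d18:-→d19:-→d20:-→d21:-→d22:-→d23:-→d24:H2 -> H2
  + 191.118.0.0/17 (H4) depth=17
  + 63.119.165.0/24 (H2) depth=24
  + 191.118.10.133/32 (H1) depth=32
  del 4.241.235.0/24 (clear depth 24)
  del 63.119.165.0/24 (clear depth 24)
  del 4.0.0.0/6 (clear depth 6)
  + 4.241.224.0/20 (H5) depth=20
  lookup 191.118.10.133: bits 10111111011101100000101010000101 walk d0:H3→d1:-→d2:-→d3:-→d4:-→d5:-→d6:-→d7:-→d8:-→d9:-→d10:-→d11:-→d12:H2→d13:-→d14:-→d15:-→d16:-→d17:H4→d18:-→d19:-→d20:-→d21:-→d22:-→d23:-→d24:H3→d25:-→d26:-→d27:-→d28:-→d29:-→d30:-→d31:-→d32:H1 -> H1
  + 191.112.0.0/13 (H1) depth=13
  lookup 4.241.0.26: bits 0000010011110001 walk d0:H3→d1:-→d2:-→d3:-→d4:-→d5:-→d6:-→d7:-→d8:-→d9:-→d10:-→d11:-→d12:-→d13:-→d14:-→d15:-→d16:H2 -> H2
  + 191.118.10.0/24 (H4) depth=24
  + 191.0.0.0/9 (H1) depth=9

== LOOKUPS ==
["H1","H2","H4","H2","H2","H1","H2"]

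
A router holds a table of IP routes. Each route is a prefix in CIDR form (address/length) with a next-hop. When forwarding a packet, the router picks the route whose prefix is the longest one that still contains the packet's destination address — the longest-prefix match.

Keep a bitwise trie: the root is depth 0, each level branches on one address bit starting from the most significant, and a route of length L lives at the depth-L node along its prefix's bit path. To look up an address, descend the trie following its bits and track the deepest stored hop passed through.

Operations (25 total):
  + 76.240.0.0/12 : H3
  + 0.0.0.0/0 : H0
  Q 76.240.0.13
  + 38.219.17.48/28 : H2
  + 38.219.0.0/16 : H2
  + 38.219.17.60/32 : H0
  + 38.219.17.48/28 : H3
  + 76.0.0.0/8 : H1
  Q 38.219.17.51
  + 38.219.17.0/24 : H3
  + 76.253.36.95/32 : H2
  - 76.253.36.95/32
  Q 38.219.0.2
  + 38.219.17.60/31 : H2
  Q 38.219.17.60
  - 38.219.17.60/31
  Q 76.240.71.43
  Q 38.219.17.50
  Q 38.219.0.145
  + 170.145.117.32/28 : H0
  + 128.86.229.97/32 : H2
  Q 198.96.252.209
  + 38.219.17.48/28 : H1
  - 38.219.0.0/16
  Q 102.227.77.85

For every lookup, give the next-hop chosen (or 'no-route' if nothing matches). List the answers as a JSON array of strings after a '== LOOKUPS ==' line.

Process each operation:
  add 76.240.0.0/12 -> H3 at depth 12
  add 0.0.0.0/0 -> H0 at depth 0
  Q 76.240.0.13: descend 010011001111 ; hops seen [H0,H3] ; pick H3
  add 38.219.17.48/28 -> H2 at depth 28
  add 38.219.0.0/16 -> H2 at depth 16
  add 38.219.17.60/32 -> H0 at depth 32
  add 38.219.17.48/28 -> H3 at depth 28
  add 76.0.0.0/8 -> H1 at depth 8
  Q 38.219.17.51: descend 0010011011011011000100010011 ; hops seen [H0,H2,H3] ; pick H3
  add 38.219.17.0/24 -> H3 at depth 24
  add 76.253.36.95/32 -> H2 at depth 32
  del 76.253.36.95/32 (clear depth 32)
  Q 38.219.0.2: descend 0010011011011011000 ; hops seen [H0,H2] ; pick H2
  add 38.219.17.60/31 -> H2 at depth 31
  Q 38.219.17.60: descend 00100110110110110001000100111100 ; hops seen [H0,H2,H3,H3,H2,H0] ; pick H0
  del 38.219.17.60/31 (clear depth 31)
  Q 76.240.71.43: descend 010011001111 ; hops seen [H0,H1,H3] ; pick H3
  Q 38.219.17.50: descend 0010011011011011000100010011 ; hops seen [H0,H2,H3,H3] ; pick H3
  Q 38.219.0.145: descend 0010011011011011000 ; hops seen [H0,H2] ; pick H2
  add 170.145.117.32/28 -> H0 at depth 28
  add 128.86.229.97/32 -> H2 at depth 32
  Q 198.96.252.209: descend 1 ; hops seen [H0] ; pick H0
  add 38.219.17.48/28 -> H1 at depth 28
  del 38.219.0.0/16 (clear depth 16)
  Q 102.227.77.85: descend 01 ; hops seen [H0] ; pick H0

== LOOKUPS ==
["H3","H3","H2","H0","H3","H3","H2","H0","H0"]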